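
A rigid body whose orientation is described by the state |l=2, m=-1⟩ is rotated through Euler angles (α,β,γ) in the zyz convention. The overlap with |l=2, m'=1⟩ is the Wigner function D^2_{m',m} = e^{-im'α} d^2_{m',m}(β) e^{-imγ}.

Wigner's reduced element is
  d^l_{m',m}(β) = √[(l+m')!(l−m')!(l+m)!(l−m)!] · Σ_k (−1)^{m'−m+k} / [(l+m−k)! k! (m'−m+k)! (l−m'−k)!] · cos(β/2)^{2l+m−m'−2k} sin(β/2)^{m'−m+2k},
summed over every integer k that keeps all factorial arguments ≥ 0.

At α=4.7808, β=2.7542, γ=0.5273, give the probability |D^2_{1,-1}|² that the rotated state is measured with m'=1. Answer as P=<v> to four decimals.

P=0.6728

First d^2_{1,-1}(β=2.7542), then the phase factors e^{-i(1)α} and e^{-i(-1)γ}:
Half-angle: c=0.192487, s=0.981299. N=√(6·1·1·6)=6.000000
Admissible k: 0..1 (factorial args all ≥0)
  k=0: (−1)^2·6.0000/(2)·0.1925^2·0.9813^2 = +0.107036
  k=1: (−1)^3·6.0000/(6)·0.1925^0·0.9813^4 = -0.927270
d^2_{1,-1}(2.7542) = +0.107036 -0.927270 = -0.820234
|D^2_{1,-1}|² = |d^2_{1,-1}(β)|² = (-0.820234)² = 0.672784 (the z-rotation phases have unit modulus)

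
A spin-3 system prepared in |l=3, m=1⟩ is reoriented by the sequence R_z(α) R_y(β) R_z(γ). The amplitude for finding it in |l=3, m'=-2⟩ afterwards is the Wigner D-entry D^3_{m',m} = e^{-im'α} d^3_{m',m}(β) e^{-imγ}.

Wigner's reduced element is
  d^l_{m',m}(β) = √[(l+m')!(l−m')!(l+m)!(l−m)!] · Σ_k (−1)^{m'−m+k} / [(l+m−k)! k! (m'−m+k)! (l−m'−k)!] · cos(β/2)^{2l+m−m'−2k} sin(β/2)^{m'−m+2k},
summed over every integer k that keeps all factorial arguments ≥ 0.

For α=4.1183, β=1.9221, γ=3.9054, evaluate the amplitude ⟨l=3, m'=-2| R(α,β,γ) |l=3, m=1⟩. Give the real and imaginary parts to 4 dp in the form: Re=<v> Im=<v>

Re=0.0060 Im=0.0150

Split into d^3_{-2,1}(β=1.9221) × two z-phases.
c=cos(1.9221/2)=0.572660, s=sin(1.9221/2)=0.819793; N=√[1·120·24·2]=75.894664
Admissible k: 3..4 (factorial args all ≥0)
  k=3: (−1)^0·75.8947/(12)·0.5727^3·0.8198^3 = +0.654384
  k=4: (−1)^1·75.8947/(24)·0.5727^1·0.8198^5 = -0.670530
d^3_{-2,1}(1.9221) = +0.654384 -0.670530 = -0.016146
Attach z-rotation phases: D = e^{-i(-2)(4.1183)}·(-0.016146)·e^{-i(1)(3.9054)} = +0.006007+0.014987i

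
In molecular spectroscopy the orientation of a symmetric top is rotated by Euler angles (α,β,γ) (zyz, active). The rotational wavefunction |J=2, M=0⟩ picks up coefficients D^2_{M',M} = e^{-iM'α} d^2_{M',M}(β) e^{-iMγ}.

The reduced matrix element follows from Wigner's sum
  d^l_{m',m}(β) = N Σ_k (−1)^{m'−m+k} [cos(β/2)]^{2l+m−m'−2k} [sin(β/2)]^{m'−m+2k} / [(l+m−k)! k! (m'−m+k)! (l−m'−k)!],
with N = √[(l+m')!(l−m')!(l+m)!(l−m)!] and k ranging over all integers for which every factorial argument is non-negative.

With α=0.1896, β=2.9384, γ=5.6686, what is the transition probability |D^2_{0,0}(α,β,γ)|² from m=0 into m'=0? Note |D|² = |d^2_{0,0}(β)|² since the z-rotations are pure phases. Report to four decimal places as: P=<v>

P=0.8816

First d^2_{0,0}(β=2.9384), then the phase factors e^{-i(0)α} and e^{-i(0)γ}:
With c≡cos(β/2)=0.101422 and s≡sin(β/2)=0.994844, N=[2·2·2·2]^{1/2}=4.000000
The bounds max(0,m−m')=0 and min(l+m,l−m')=2 give 3 terms
  k=0: (−1)^0·4.0000/(4)·0.1014^4·0.9948^0 = +0.000106
  k=1: (−1)^1·4.0000/(1)·0.1014^2·0.9948^2 = -0.040722
  k=2: (−1)^2·4.0000/(4)·0.1014^0·0.9948^4 = +0.979533
d^2_{0,0}(2.9384) = +0.000106 -0.040722 +0.979533 = +0.938917
|D^2_{0,0}|² = |d^2_{0,0}(β)|² = (+0.938917)² = 0.881565 (the z-rotation phases have unit modulus)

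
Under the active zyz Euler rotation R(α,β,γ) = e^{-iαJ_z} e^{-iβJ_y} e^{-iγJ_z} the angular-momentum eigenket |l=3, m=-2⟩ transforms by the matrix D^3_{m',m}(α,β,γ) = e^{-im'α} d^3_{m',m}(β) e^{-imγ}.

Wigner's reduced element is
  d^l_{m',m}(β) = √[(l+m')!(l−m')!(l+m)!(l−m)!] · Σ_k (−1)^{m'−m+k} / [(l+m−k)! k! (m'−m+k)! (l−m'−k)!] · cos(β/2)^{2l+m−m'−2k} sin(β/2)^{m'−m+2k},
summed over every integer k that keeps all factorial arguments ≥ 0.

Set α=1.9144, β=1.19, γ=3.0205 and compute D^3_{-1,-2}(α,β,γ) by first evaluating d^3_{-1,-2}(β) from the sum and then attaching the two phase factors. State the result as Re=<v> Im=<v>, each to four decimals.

D^3_{-1,-2}(1.9144,1.19,3.0205) = e^{-i·-1·1.9144}·d^3_{-1,-2}(1.19)·e^{-i·-2·3.0205}. Compute d first:
With c≡cos(β/2)=0.828148 and s≡sin(β/2)=0.560509, N=[2·24·1·120]^{1/2}=75.894664
The bounds max(0,m−m')=0 and min(l+m,l−m')=1 give 2 terms
  k=0: (−1)^1·75.8947/(24)·0.8281^5·0.5605^1 = -0.690436
  k=1: (−1)^2·75.8947/(12)·0.8281^3·0.5605^3 = +0.632560
d^3_{-1,-2}(1.19) = -0.690436 +0.632560 = -0.057876
Attach z-rotation phases: D = e^{-i(-1)(1.9144)}·(-0.057876)·e^{-i(-2)(3.0205)} = +0.005860-0.057579i

Re=0.0059 Im=-0.0576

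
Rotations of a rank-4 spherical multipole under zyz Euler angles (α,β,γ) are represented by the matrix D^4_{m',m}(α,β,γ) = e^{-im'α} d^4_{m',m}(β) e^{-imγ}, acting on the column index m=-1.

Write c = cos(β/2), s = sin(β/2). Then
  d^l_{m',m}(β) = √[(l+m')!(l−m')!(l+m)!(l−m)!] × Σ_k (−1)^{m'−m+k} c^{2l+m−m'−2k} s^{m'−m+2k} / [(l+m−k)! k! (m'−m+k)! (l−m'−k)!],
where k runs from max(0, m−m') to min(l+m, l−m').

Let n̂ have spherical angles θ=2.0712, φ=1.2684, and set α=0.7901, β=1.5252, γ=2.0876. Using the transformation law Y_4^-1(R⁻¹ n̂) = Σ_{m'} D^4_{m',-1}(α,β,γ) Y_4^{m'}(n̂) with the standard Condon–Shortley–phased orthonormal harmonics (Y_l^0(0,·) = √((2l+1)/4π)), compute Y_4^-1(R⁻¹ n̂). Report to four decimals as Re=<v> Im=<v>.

Re=0.0347 Im=0.2323

Need the full column D^4_{m',-1} for m'=−4..4 at α=0.7901, β=1.5252, γ=2.0876.
cos(β/2)=0.723042, sin(β/2)=0.690804
d^4_{-4,-1}: single k=3 term ⇒ +0.487502;  D = +0.248805-0.419231i
d^4_{-3,-1}: k∈[2..3] ⇒ +0.541205 -0.823365 = -0.282160;  D = +0.071034+0.273072i
d^4_{-2,-1}: k∈[1..3] ⇒ +0.302787 -1.381939 +0.840968 = -0.238184;  D = +0.205962+0.119630i
d^4_{-1,-1}: k∈[0..3] ⇒ +0.074698 -1.022782 +1.867217 -0.568140 = +0.350993;  D = -0.338843+0.091553i
d^4_{0,-1}: k∈[0..3] ⇒ -0.319165 +1.748030 -1.595625 +0.242751 = +0.075991;  D = -0.037548+0.066067i
d^4_{1,-1}: k∈[0..3] ⇒ +0.681855 -1.867217 +0.852210 -0.051861 = -0.385013;  D = -0.103918-0.370724i
d^4_{2,-1}: k∈[0..2] ⇒ -0.921293 +1.261452 -0.230294 = +0.109865;  D = +0.096023+0.053384i
d^4_{3,-1}: k∈[0..1] ⇒ +0.823365 -0.450947 = +0.372418;  D = +0.357635-0.103886i
d^4_{4,-1}: single k=0 term ⇒ -0.444998;  D = -0.212561+0.390950i
Y_4^{m'}(θ=2.0712,φ=1.2684) and Σ D·Y over m':
  (+0.2488-0.4192i)·(+0.0927+0.2453i)  (+0.0710+0.2731i)·(+0.3195-0.2498i)  (+0.2060+0.1196i)·(-0.1295-0.0895i)  (-0.3388+0.0916i)·(+0.0824-0.2640i)  (-0.0375+0.0661i)·(-0.2170+0.0000i)  (-0.1039-0.3707i)·(-0.0824-0.2640i)  (+0.0960+0.0534i)·(-0.1295+0.0895i)  (+0.3576-0.1039i)·(-0.3195-0.2498i)  (-0.2126+0.3909i)·(+0.0927-0.2453i)
Y_4^-1(R⁻¹ n̂) = +0.034728+0.232296i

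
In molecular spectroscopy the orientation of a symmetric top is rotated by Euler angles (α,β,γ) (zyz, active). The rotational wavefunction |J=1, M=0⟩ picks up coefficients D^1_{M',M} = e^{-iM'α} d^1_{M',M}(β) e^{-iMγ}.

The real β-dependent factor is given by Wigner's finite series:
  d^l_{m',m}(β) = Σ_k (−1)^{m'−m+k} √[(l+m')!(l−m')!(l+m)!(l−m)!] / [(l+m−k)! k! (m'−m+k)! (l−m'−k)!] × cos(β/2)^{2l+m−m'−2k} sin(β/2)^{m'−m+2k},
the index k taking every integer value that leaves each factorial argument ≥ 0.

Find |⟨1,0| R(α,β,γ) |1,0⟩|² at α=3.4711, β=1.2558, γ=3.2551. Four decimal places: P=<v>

Split into d^1_{0,0}(β=1.2558) × two z-phases.
c=cos(1.2558/2)=0.809263, s=sin(1.2558/2)=0.587447; N=√[1·1·1·1]=1.000000
Admissible k: 0..1 (factorial args all ≥0)
  k=0: (−1)^0·1.0000/(1)·0.8093^2·0.5874^0 = +0.654906
  k=1: (−1)^1·1.0000/(1)·0.8093^0·0.5874^2 = -0.345094
d^1_{0,0}(1.2558) = +0.654906 -0.345094 = +0.309813
|D^1_{0,0}|² = |d^1_{0,0}(β)|² = (+0.309813)² = 0.095984 (the z-rotation phases have unit modulus)

P=0.0960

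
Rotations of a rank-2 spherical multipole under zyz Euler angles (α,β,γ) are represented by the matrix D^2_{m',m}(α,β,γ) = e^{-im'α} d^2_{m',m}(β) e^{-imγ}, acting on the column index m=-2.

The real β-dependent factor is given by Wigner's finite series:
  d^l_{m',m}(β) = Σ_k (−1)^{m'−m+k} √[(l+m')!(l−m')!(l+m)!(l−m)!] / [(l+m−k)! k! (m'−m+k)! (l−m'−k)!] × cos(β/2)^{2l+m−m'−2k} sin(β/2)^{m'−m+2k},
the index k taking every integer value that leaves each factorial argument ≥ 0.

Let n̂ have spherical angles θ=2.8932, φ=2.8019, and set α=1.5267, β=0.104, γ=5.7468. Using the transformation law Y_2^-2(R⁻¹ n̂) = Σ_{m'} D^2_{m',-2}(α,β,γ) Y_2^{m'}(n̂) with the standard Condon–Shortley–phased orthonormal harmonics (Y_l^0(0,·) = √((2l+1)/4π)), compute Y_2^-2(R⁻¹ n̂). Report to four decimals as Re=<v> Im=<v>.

Re=-0.0322 Im=-0.0062

Need the full column D^2_{m',-2} for m'=−2..2 at α=1.5267, β=0.104, γ=5.7468.
cos(β/2)=0.998648, sin(β/2)=0.051977
d^2_{-2,-2}: single k=0 term ⇒ +0.994604;  D = -0.396306+0.912238i
d^2_{-1,-2}: single k=0 term ⇒ -0.103532;  D = -0.093048-0.045399i
d^2_{0,-2}: single k=0 term ⇒ +0.006600;  D = +0.003153-0.005798i
d^2_{1,-2}: single k=0 term ⇒ -0.000280;  D = +0.000240+0.000145i
d^2_{2,-2}: single k=0 term ⇒ +0.000007;  D = -0.000004+0.000006i
Y_2^{m'}(θ=2.8932,φ=2.8019) and Σ D·Y over m':
  (-0.3963+0.9122i)·(+0.0182+0.0147i)  (-0.0930-0.0454i)·(+0.1736+0.0613i)  (+0.0032-0.0058i)·(+0.5736+0.0000i)  (+0.0002+0.0001i)·(-0.1736+0.0613i)  (-0.0000+0.0000i)·(+0.0182-0.0147i)
Y_2^-2(R⁻¹ n̂) = -0.032188-0.006169i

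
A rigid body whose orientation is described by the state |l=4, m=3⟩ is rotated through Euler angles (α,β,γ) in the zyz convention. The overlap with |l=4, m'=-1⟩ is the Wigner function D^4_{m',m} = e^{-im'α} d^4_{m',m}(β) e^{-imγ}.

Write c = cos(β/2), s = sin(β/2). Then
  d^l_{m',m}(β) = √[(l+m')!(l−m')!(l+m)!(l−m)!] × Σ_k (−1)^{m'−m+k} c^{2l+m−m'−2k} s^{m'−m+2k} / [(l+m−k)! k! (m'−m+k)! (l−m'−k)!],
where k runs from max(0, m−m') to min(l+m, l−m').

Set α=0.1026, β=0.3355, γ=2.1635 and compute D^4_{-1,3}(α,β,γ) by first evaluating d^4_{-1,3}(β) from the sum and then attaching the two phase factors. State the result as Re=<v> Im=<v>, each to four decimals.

Re=0.0095 Im=-0.0010

First d^4_{-1,3}(β=0.3355), then the phase factors e^{-i(-1)α} and e^{-i(3)γ}:
With c≡cos(β/2)=0.985963 and s≡sin(β/2)=0.166964, N=[6·120·5040·1]^{1/2}=1904.940944
The bounds max(0,m−m')=4 and min(l+m,l−m')=5 give 2 terms
  k=4: (−1)^0·1904.9409/(144)·0.9860^4·0.1670^4 = +0.009715
  k=5: (−1)^1·1904.9409/(240)·0.9860^2·0.1670^6 = -0.000167
d^4_{-1,3}(0.3355) = +0.009715 -0.000167 = +0.009548
Phases: e^{-i·(-1)·0.1026}=+0.994741+0.102420i, e^{-i·(3)·2.1635}=+0.978587-0.205833i ⇒ D=+0.009496-0.000998i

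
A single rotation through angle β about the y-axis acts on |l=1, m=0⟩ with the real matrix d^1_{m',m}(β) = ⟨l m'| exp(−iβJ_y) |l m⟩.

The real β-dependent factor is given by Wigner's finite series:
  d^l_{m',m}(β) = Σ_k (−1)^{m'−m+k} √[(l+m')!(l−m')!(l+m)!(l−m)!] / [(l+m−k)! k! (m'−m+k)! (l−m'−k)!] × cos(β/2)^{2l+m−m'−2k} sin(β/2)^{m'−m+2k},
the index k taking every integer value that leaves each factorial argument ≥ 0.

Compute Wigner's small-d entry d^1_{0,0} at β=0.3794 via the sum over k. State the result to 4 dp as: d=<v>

d=0.9289

d^1_{0,0}(β=0.3794) via Wigner's sum:
Half-angle: c=0.982061, s=0.188564. N=√(1·1·1·1)=1.000000
Admissible k: 0..1 (factorial args all ≥0)
  k=0: (−1)^0·1.0000/(1)·0.9821^2·0.1886^0 = +0.964444
  k=1: (−1)^1·1.0000/(1)·0.9821^0·0.1886^2 = -0.035556
d^1_{0,0}(0.3794) = +0.964444 -0.035556 = +0.928887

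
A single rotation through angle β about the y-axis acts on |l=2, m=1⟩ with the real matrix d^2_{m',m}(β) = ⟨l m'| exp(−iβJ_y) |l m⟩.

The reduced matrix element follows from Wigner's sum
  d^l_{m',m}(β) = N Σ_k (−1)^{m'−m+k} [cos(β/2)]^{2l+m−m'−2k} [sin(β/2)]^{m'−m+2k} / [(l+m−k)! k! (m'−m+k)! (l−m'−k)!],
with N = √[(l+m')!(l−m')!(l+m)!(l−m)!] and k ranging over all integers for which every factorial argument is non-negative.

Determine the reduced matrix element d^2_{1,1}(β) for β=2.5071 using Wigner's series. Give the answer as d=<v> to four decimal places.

d=-0.2541

d^2_{1,1}(β=2.5071) via Wigner's sum:
c=cos(2.5071/2)=0.311951, s=sin(2.5071/2)=0.950098; N=√[6·1·6·1]=6.000000
k: max(0,(1)−(1))=0 … min(2+(1),2−(1))=1
  k=0: (−1)^0·6.0000/(6)·0.3120^4·0.9501^0 = +0.009470
  k=1: (−1)^1·6.0000/(2)·0.3120^2·0.9501^2 = -0.263531
d^2_{1,1}(2.5071) = +0.009470 -0.263531 = -0.254061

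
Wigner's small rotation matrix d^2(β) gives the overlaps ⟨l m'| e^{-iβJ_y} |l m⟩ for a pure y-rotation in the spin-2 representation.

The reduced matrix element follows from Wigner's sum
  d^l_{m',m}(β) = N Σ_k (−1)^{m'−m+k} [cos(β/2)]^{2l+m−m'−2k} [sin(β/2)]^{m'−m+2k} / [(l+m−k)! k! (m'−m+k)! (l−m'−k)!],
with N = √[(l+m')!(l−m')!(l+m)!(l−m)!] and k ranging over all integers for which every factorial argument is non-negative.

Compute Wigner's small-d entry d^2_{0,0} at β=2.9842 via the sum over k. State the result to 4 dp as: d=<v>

d=0.9631

d^2_{0,0}(β=2.9842) via Wigner's sum:
c=cos(2.9842/2)=0.078615, s=sin(2.9842/2)=0.996905; N=√[2·2·2·2]=4.000000
k: max(0,(0)−(0))=0 … min(2+(0),2−(0))=2
  k=0: (−1)^0·4.0000/(4)·0.0786^4·0.9969^0 = +0.000038
  k=1: (−1)^1·4.0000/(1)·0.0786^2·0.9969^2 = -0.024569
  k=2: (−1)^2·4.0000/(4)·0.0786^0·0.9969^4 = +0.987678
d^2_{0,0}(2.9842) = +0.000038 -0.024569 +0.987678 = +0.963147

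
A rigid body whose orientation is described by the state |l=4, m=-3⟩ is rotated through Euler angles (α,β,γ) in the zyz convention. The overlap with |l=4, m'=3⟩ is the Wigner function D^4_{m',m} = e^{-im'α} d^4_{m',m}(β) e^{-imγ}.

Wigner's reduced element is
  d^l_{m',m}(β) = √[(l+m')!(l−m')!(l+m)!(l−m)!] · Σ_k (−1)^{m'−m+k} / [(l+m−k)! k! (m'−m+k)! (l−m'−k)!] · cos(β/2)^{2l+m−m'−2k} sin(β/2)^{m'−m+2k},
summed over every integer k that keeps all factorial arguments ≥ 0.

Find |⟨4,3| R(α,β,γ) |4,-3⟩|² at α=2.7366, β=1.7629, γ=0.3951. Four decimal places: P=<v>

Split into d^4_{3,-3}(β=1.7629) × two z-phases.
With c≡cos(β/2)=0.636033 and s≡sin(β/2)=0.771662, N=[5040·1·1·5040]^{1/2}=5040.000000
The bounds max(0,m−m')=0 and min(l+m,l−m')=1 give 2 terms
  k=0: (−1)^6·5040.0000/(720)·0.6360^2·0.7717^6 = +0.597888
  k=1: (−1)^7·5040.0000/(5040)·0.6360^0·0.7717^8 = -0.125724
d^4_{3,-3}(1.7629) = +0.597888 -0.125724 = +0.472164
|D^4_{3,-3}|² = |d^4_{3,-3}(β)|² = (+0.472164)² = 0.222939 (the z-rotation phases have unit modulus)

P=0.2229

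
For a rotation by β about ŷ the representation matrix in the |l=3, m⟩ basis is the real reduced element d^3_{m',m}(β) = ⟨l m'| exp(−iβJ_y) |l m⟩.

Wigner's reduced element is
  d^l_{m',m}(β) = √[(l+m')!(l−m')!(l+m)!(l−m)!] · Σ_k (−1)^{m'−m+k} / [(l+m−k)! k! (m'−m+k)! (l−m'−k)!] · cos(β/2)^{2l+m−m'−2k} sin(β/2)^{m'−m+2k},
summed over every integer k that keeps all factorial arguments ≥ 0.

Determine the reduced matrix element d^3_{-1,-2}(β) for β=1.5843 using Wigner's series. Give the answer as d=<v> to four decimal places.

d^3_{-1,-2}(β=1.5843) via Wigner's sum:
c=cos(1.5843/2)=0.702316, s=sin(1.5843/2)=0.711865; N=√[2·24·1·120]=75.894664
k: max(0,(-2)−(-1))=0 … min(3+(-2),3−(-1))=1
  k=0: (−1)^1·75.8947/(24)·0.7023^5·0.7119^1 = -0.384646
  k=1: (−1)^2·75.8947/(12)·0.7023^3·0.7119^3 = +0.790353
d^3_{-1,-2}(1.5843) = -0.384646 +0.790353 = +0.405707

d=0.4057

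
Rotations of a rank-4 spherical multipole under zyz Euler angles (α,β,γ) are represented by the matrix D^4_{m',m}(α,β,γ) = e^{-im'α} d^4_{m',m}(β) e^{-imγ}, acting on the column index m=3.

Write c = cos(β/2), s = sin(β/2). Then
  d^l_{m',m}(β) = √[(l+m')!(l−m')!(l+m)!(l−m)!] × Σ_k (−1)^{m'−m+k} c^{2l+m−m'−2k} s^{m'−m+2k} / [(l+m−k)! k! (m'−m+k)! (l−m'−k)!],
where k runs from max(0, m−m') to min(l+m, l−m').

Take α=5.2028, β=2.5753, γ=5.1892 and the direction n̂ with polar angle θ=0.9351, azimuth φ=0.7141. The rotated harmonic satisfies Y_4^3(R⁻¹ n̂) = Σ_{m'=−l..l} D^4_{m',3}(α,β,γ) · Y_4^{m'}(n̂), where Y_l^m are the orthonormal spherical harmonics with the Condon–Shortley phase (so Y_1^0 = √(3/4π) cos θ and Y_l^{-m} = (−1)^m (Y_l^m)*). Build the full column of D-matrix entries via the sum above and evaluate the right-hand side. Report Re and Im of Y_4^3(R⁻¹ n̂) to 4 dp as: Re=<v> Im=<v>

Need the full column D^4_{m',3} for m'=−4..4 at α=5.2028, β=2.5753, γ=5.1892.
cos(β/2)=0.279378, sin(β/2)=0.960181
d^4_{-4,3}: single k=7 term ⇒ +0.594579;  D = +0.301201-0.512643i
d^4_{-3,3}: k∈[6..7] ⇒ +0.428156 -0.722479 = -0.294324;  D = -0.294079-0.012005i
d^4_{-2,3}: k∈[5..6] ⇒ +0.199769 -0.786554 = -0.586785;  D = -0.255026-0.528468i
d^4_{-1,3}: k∈[4..5] ⇒ +0.068502 -0.485483 = -0.416981;  D = +0.245923-0.336742i
d^4_{0,3}: k∈[3..4] ⇒ +0.017827 -0.210575 = -0.192748;  D = +0.190852+0.026966i
d^4_{1,3}: k∈[2..3] ⇒ +0.003480 -0.068502 = -0.065022;  D = +0.022299+0.061079i
d^4_{2,3}: k∈[1..2] ⇒ +0.000477 -0.016912 = -0.016435;  D = -0.010964+0.012243i
d^4_{3,3}: k∈[0..1] ⇒ +0.000037 -0.003069 = -0.003032;  D = -0.002945-0.000720i
d^4_{4,3}: single k=0 term ⇒ -0.000361;  D = -0.000089-0.000350i
Y_4^{m'}(θ=0.9351,φ=0.7141) and Σ D·Y over m':
  (+0.3012-0.5126i)·(-0.1780-0.0522i)  (-0.2941-0.0120i)·(-0.2094-0.3257i)  (-0.2550-0.5285i)·(+0.0452-0.3147i)  (+0.2459-0.3367i)·(-0.0909+0.0788i)  (+0.1909+0.0270i)·(-0.3413+0.0000i)  (+0.0223+0.0611i)·(+0.0909+0.0788i)  (-0.0110+0.0122i)·(+0.0452+0.3147i)  (-0.0029-0.0007i)·(+0.2094-0.3257i)  (-0.0001-0.0003i)·(-0.1780+0.0522i)
Y_4^3(R⁻¹ n̂) = -0.269421+0.276272i

Re=-0.2694 Im=0.2763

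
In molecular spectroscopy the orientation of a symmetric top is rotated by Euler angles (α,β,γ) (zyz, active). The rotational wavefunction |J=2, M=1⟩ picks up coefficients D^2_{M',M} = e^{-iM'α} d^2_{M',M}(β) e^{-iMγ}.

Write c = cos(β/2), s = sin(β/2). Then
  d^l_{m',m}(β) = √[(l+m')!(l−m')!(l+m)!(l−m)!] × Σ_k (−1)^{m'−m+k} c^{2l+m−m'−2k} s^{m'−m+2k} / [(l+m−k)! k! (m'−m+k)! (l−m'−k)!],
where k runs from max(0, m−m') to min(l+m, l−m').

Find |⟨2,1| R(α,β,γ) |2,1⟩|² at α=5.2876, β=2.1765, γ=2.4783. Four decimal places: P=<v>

P=0.2121

Split into d^2_{1,1}(β=2.1765) × two z-phases.
Half-angle: c=0.464036, s=0.885816. N=√(6·1·6·1)=6.000000
k∈{0,1} keeps every argument non-negative
  k=0: (−1)^0·6.0000/(6)·0.4640^4·0.8858^0 = +0.046367
  k=1: (−1)^1·6.0000/(2)·0.4640^2·0.8858^2 = -0.506888
d^2_{1,1}(2.1765) = +0.046367 -0.506888 = -0.460522
|D^2_{1,1}|² = |d^2_{1,1}(β)|² = (-0.460522)² = 0.212080 (the z-rotation phases have unit modulus)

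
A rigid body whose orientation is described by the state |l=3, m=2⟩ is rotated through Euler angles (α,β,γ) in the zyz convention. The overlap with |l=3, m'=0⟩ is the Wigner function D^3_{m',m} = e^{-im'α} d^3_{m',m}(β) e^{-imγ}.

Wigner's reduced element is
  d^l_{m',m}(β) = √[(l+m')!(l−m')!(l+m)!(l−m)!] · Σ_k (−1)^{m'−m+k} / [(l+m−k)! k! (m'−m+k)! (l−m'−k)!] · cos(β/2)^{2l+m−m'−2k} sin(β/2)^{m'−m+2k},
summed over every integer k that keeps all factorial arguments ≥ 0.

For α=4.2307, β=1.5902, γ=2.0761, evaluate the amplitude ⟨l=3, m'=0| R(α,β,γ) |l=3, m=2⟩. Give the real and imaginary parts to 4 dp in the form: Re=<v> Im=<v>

Re=0.0141 Im=-0.0225

Split into d^3_{0,2}(β=1.5902) × two z-phases.
With c≡cos(β/2)=0.700213 and s≡sin(β/2)=0.713934, N=[6·6·120·1]^{1/2}=65.726707
k: max(0,(2)−(0))=2 … min(3+(2),3−(0))=3
  k=2: (−1)^0·65.7267/(12)·0.7002^4·0.7139^2 = +0.671117
  k=3: (−1)^1·65.7267/(12)·0.7002^2·0.7139^4 = -0.697674
d^3_{0,2}(1.5902) = +0.671117 -0.697674 = -0.026558
Attach z-rotation phases: D = e^{-i(0)(4.2307)}·(-0.026558)·e^{-i(2)(2.0761)} = +0.014111-0.022499i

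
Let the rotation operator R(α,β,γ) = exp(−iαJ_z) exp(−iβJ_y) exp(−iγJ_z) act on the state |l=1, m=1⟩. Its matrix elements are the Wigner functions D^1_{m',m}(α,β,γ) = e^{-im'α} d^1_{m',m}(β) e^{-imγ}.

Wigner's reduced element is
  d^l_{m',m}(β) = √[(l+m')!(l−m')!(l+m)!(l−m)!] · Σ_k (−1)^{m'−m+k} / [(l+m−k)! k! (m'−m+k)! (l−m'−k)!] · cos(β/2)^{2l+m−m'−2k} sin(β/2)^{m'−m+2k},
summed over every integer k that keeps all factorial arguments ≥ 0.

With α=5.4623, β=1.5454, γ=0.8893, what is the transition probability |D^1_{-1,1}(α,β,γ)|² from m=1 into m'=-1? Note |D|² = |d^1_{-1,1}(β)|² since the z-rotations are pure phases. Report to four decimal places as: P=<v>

P=0.2375

First d^1_{-1,1}(β=1.5454), then the phase factors e^{-i(-1)α} and e^{-i(1)γ}:
With c≡cos(β/2)=0.716028 and s≡sin(β/2)=0.698071, N=[1·2·2·1]^{1/2}=2.000000
The bounds max(0,m−m')=2 and min(l+m,l−m')=2 give 1 term
  k=2: (−1)^0·2.0000/(2)·0.7160^0·0.6981^2 = +0.487303
d^1_{-1,1}(1.5454) = +0.487303
|D^1_{-1,1}|² = |d^1_{-1,1}(β)|² = (+0.487303)² = 0.237464 (the z-rotation phases have unit modulus)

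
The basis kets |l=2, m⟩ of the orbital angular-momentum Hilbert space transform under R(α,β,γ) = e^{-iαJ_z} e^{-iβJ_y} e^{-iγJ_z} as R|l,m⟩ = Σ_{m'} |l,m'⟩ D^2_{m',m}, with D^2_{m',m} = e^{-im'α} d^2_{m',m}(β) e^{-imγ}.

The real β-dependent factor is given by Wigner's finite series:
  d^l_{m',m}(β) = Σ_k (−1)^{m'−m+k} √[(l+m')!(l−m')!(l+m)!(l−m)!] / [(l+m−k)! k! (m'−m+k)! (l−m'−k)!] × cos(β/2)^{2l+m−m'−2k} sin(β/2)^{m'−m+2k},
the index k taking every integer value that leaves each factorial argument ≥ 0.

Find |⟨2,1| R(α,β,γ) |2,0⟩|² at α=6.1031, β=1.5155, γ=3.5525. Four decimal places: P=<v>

P=0.0046

D^2_{1,0}(6.1031,1.5155,3.5525) = e^{-i·1·6.1031}·d^2_{1,0}(1.5155)·e^{-i·0·3.5525}. Compute d first:
With c≡cos(β/2)=0.726384 and s≡sin(β/2)=0.687289, N=[6·1·2·2]^{1/2}=4.898979
k∈{0,1} keeps every argument non-negative
  k=0: (−1)^1·4.8990/(2)·0.7264^3·0.6873^1 = -0.645229
  k=1: (−1)^2·4.8990/(2)·0.7264^1·0.6873^3 = +0.577643
d^2_{1,0}(1.5155) = -0.645229 +0.577643 = -0.067586
|D^2_{1,0}|² = |d^2_{1,0}(β)|² = (-0.067586)² = 0.004568 (the z-rotation phases have unit modulus)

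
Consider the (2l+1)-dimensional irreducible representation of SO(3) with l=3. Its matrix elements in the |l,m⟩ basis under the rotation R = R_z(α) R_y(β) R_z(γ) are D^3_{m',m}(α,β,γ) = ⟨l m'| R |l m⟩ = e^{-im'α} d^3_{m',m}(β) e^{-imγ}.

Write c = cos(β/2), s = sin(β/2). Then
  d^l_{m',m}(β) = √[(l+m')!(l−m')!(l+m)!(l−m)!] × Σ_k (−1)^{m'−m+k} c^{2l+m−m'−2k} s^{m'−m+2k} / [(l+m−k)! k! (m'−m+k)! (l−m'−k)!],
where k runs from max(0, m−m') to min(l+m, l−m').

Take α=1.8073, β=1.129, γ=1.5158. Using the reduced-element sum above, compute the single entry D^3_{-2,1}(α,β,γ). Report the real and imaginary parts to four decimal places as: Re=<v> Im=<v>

Re=-0.2352 Im=0.4033

First d^3_{-2,1}(β=1.129), then the phase factors e^{-i(-2)α} and e^{-i(1)γ}:
With c≡cos(β/2)=0.844856 and s≡sin(β/2)=0.534993, N=[1·120·24·2]^{1/2}=75.894664
Admissible k: 3..4 (factorial args all ≥0)
  k=3: (−1)^0·75.8947/(12)·0.8449^3·0.5350^3 = +0.584015
  k=4: (−1)^1·75.8947/(24)·0.8449^1·0.5350^5 = -0.117091
d^3_{-2,1}(1.129) = +0.584015 -0.117091 = +0.466923
Phases: e^{-i·(-2)·1.8073}=-0.890202-0.455565i, e^{-i·(1)·1.5158}=+0.054969-0.998488i ⇒ D=-0.235241+0.403335i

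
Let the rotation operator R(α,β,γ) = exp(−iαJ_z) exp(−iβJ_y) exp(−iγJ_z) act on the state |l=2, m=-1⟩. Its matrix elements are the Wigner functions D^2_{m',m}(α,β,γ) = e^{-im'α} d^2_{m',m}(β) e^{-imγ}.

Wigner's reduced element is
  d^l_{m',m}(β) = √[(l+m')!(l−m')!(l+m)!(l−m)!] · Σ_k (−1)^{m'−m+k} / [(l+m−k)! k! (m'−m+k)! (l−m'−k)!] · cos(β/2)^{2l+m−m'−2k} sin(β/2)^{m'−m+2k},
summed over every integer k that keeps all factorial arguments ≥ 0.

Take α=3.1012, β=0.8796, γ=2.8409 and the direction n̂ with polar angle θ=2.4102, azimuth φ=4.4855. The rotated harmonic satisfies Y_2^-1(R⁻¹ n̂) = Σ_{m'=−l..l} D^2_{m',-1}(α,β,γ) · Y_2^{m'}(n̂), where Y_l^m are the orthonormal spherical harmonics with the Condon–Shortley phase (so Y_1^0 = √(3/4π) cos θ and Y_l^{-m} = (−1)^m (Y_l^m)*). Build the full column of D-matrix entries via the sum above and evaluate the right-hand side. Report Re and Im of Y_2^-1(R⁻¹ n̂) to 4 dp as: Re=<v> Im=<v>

Need the full column D^2_{m',-1} for m'=−2..2 at α=3.1012, β=0.8796, γ=2.8409.
cos(β/2)=0.904837, sin(β/2)=0.425759
d^2_{-2,-1}: single k=1 term ⇒ +0.630818;  D = -0.585472+0.234849i
d^2_{-1,-1}: k∈[0..1] ⇒ +0.670318 -0.445234 = +0.225084;  D = +0.212118-0.075293i
d^2_{0,-1}: k∈[0..1] ⇒ -0.772591 +0.171055 = -0.601536;  D = +0.574546-0.178164i
d^2_{1,-1}: k∈[0..1] ⇒ +0.445234 -0.032859 = +0.412375;  D = +0.398483-0.106133i
d^2_{2,-1}: single k=0 term ⇒ -0.139666;  D = +0.136302-0.030467i
Y_2^{m'}(θ=2.4102,φ=4.4855) and Σ D·Y over m':
  (-0.5855+0.2348i)·(-0.1549-0.0755i)  (+0.2121-0.0753i)·(+0.0864-0.3742i)  (+0.5745-0.1782i)·(+0.2087+0.0000i)  (+0.3985-0.1061i)·(-0.0864-0.3742i)  (+0.1363-0.0305i)·(-0.1549+0.0755i)
Y_2^-1(R⁻¹ n̂) = +0.125527-0.240126i

Re=0.1255 Im=-0.2401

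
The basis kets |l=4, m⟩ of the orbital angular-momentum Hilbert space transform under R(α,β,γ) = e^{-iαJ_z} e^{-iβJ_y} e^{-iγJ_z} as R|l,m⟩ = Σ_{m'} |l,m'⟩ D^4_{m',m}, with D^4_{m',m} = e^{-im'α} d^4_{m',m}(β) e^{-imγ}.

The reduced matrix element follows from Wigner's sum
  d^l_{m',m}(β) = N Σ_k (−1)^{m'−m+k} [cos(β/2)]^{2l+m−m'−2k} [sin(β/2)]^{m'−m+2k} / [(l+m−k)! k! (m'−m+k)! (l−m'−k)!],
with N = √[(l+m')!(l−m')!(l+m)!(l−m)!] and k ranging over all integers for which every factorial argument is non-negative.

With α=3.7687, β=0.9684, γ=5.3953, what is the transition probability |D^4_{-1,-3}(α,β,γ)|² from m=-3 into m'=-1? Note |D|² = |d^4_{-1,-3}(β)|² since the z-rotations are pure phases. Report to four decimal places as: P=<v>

P=0.1985

D^4_{-1,-3}(3.7687,0.9684,5.3953) = e^{-i·-1·3.7687}·d^4_{-1,-3}(0.9684)·e^{-i·-3·5.3953}. Compute d first:
With c≡cos(β/2)=0.885048 and s≡sin(β/2)=0.465500, N=[6·120·1·5040]^{1/2}=1904.940944
The bounds max(0,m−m')=0 and min(l+m,l−m')=1 give 2 terms
  k=0: (−1)^2·1904.9409/(240)·0.8850^6·0.4655^2 = +0.826629
  k=1: (−1)^3·1904.9409/(144)·0.8850^4·0.4655^4 = -0.381124
d^4_{-1,-3}(0.9684) = +0.826629 -0.381124 = +0.445505
|D^4_{-1,-3}|² = |d^4_{-1,-3}(β)|² = (+0.445505)² = 0.198474 (the z-rotation phases have unit modulus)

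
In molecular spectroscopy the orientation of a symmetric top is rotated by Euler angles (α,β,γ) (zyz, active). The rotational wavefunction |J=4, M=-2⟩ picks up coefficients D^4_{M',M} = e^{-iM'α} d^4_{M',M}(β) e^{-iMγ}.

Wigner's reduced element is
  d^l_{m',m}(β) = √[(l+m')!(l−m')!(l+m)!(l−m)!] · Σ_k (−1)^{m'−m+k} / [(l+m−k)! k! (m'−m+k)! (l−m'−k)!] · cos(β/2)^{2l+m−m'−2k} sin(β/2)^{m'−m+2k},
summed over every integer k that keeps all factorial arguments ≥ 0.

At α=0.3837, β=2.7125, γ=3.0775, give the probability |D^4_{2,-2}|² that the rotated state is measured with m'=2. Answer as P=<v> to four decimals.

P=0.1486

First d^4_{2,-2}(β=2.7125), then the phase factors e^{-i(2)α} and e^{-i(-2)γ}:
c=cos(2.7125/2)=0.212904, s=sin(2.7125/2)=0.977073; N=√[720·2·2·720]=1440.000000
k: max(0,(-2)−(2))=0 … min(4+(-2),4−(2))=2
  k=0: (−1)^4·1440.0000/(96)·0.2129^4·0.9771^4 = +0.028089
  k=1: (−1)^5·1440.0000/(120)·0.2129^2·0.9771^6 = -0.473273
  k=2: (−1)^6·1440.0000/(1440)·0.2129^0·0.9771^8 = +0.830647
d^4_{2,-2}(2.7125) = +0.028089 -0.473273 +0.830647 = +0.385463
|D^4_{2,-2}|² = |d^4_{2,-2}(β)|² = (+0.385463)² = 0.148581 (the z-rotation phases have unit modulus)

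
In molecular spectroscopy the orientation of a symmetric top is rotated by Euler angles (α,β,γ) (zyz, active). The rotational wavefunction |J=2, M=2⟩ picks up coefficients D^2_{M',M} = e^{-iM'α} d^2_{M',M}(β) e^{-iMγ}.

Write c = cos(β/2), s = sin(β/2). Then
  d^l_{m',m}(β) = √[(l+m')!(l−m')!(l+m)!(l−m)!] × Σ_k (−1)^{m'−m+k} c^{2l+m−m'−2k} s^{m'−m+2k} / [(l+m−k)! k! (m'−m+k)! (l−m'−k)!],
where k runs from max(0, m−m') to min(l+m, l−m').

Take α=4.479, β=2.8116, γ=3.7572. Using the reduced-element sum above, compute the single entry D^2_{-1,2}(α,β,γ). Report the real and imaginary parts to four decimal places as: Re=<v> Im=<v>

Re=-0.3135 Im=-0.0334

Split into d^2_{-1,2}(β=2.8116) × two z-phases.
With c≡cos(β/2)=0.164249 and s≡sin(β/2)=0.986419, N=[1·6·24·1]^{1/2}=12.000000
The bounds max(0,m−m')=3 and min(l+m,l−m')=3 give 1 term
  k=3: (−1)^0·12.0000/(6)·0.1642^1·0.9864^3 = +0.315294
d^2_{-1,2}(2.8116) = +0.315294
Phases: e^{-i·(-1)·4.479}=-0.231276-0.972888i, e^{-i·(2)·3.7572}=+0.333093-0.942894i ⇒ D=-0.313518-0.033419i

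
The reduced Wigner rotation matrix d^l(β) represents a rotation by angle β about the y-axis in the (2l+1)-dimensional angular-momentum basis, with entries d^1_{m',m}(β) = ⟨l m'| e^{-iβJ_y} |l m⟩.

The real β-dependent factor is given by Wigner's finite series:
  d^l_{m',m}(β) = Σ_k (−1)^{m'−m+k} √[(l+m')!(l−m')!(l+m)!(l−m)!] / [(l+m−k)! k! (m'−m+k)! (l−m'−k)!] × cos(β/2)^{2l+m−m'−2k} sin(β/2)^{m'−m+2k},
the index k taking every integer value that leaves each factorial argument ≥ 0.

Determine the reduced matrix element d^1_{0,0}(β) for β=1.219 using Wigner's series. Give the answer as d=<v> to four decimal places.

d^1_{0,0}(β=1.219) via Wigner's sum:
c=cos(1.219/2)=0.819934, s=sin(1.219/2)=0.572458; N=√[1·1·1·1]=1.000000
k: max(0,(0)−(0))=0 … min(1+(0),1−(0))=1
  k=0: (−1)^0·1.0000/(1)·0.8199^2·0.5725^0 = +0.672292
  k=1: (−1)^1·1.0000/(1)·0.8199^0·0.5725^2 = -0.327708
d^1_{0,0}(1.219) = +0.672292 -0.327708 = +0.344585

d=0.3446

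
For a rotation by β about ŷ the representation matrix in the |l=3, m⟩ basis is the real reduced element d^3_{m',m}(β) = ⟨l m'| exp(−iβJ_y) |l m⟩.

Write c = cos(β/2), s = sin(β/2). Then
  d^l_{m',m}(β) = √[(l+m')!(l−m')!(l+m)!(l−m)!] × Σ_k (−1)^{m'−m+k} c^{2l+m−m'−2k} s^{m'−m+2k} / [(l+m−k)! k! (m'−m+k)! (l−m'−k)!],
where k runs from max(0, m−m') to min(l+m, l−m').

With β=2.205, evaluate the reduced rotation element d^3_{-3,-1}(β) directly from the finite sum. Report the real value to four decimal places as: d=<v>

d^3_{-3,-1}(β=2.205) via Wigner's sum:
Half-angle: c=0.451367, s=0.892339. N=√(1·720·2·24)=185.903201
The bounds max(0,m−m')=2 and min(l+m,l−m')=2 give 1 term
  k=2: (−1)^0·185.9032/(48)·0.4514^4·0.8923^2 = +0.128004
d^3_{-3,-1}(2.205) = +0.128004

d=0.1280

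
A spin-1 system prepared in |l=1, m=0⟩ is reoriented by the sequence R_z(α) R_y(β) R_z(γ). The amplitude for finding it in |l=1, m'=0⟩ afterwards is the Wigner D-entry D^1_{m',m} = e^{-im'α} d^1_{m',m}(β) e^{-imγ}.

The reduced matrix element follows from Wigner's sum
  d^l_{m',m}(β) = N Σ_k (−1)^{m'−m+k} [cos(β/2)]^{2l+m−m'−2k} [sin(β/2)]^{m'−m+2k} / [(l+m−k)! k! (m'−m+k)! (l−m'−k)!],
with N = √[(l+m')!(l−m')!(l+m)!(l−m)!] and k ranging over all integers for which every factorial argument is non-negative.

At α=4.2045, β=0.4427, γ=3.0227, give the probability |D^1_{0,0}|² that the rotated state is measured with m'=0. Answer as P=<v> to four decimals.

First d^1_{0,0}(β=0.4427), then the phase factors e^{-i(0)α} and e^{-i(0)γ}:
With c≡cos(β/2)=0.975602 and s≡sin(β/2)=0.219547, N=[1·1·1·1]^{1/2}=1.000000
k∈{0,1} keeps every argument non-negative
  k=0: (−1)^0·1.0000/(1)·0.9756^2·0.2195^0 = +0.951799
  k=1: (−1)^1·1.0000/(1)·0.9756^0·0.2195^2 = -0.048201
d^1_{0,0}(0.4427) = +0.951799 -0.048201 = +0.903598
|D^1_{0,0}|² = |d^1_{0,0}(β)|² = (+0.903598)² = 0.816490 (the z-rotation phases have unit modulus)

P=0.8165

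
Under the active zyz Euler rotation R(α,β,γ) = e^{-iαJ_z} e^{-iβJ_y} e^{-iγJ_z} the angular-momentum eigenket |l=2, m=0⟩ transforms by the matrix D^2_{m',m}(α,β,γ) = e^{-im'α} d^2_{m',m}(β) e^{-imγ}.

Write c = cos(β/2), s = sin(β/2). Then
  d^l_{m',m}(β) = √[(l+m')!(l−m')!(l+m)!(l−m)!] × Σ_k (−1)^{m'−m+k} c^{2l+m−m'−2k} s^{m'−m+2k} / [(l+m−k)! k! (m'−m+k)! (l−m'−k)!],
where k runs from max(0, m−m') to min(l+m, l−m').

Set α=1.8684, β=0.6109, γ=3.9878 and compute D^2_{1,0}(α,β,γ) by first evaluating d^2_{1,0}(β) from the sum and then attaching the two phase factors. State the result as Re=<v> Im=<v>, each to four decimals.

Re=0.1687 Im=0.5502

First d^2_{1,0}(β=0.6109), then the phase factors e^{-i(1)α} and e^{-i(0)γ}:
With c≡cos(β/2)=0.953712 and s≡sin(β/2)=0.300722, N=[6·1·2·2]^{1/2}=4.898979
k∈{0,1} keeps every argument non-negative
  k=0: (−1)^1·4.8990/(2)·0.9537^3·0.3007^1 = -0.638988
  k=1: (−1)^2·4.8990/(2)·0.9537^1·0.3007^3 = +0.063532
d^2_{1,0}(0.6109) = -0.638988 +0.063532 = -0.575456
D = (-0.293230-0.956042i)·(-0.575456)·(+1.000000+0.000000i) = +0.168741+0.550160i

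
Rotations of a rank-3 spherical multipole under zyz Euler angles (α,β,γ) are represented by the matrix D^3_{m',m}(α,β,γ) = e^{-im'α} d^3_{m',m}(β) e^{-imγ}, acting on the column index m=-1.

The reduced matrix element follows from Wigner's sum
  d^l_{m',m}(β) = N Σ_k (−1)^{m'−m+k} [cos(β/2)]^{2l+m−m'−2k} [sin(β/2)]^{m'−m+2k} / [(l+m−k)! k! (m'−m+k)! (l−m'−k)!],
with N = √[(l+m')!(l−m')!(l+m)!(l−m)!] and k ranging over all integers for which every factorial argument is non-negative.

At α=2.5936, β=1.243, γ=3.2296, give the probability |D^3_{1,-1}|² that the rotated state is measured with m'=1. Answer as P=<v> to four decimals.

P=0.1023

Split into d^3_{1,-1}(β=1.243) × two z-phases.
Half-angle: c=0.813006, s=0.582255. N=√(24·2·2·24)=48.000000
The bounds max(0,m−m')=0 and min(l+m,l−m')=2 give 3 terms
  k=0: (−1)^2·48.0000/(8)·0.8130^4·0.5823^2 = +0.888696
  k=1: (−1)^3·48.0000/(6)·0.8130^2·0.5823^4 = -0.607759
  k=2: (−1)^4·48.0000/(48)·0.8130^0·0.5823^6 = +0.038966
d^3_{1,-1}(1.243) = +0.888696 -0.607759 +0.038966 = +0.319902
|D^3_{1,-1}|² = |d^3_{1,-1}(β)|² = (+0.319902)² = 0.102338 (the z-rotation phases have unit modulus)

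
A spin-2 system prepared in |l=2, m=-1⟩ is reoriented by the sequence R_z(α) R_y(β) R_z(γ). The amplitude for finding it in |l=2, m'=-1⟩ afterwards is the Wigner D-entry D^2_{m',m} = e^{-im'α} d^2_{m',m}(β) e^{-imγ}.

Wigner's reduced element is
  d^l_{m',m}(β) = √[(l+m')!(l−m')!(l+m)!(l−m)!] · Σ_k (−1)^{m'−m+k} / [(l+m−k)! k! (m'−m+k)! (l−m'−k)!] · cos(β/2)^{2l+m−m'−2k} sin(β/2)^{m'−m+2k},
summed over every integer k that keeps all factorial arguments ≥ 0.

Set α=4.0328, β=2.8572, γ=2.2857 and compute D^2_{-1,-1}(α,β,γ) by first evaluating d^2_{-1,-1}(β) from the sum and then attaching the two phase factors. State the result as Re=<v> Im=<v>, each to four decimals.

Re=-0.0586 Im=-0.0021

D^2_{-1,-1}(4.0328,2.8572,2.2857) = e^{-i·-1·4.0328}·d^2_{-1,-1}(2.8572)·e^{-i·-1·2.2857}. Compute d first:
c=cos(2.8572/2)=0.141718, s=sin(2.8572/2)=0.989907; N=√[1·6·1·6]=6.000000
Admissible k: 0..1 (factorial args all ≥0)
  k=0: (−1)^0·6.0000/(6)·0.1417^4·0.9899^0 = +0.000403
  k=1: (−1)^1·6.0000/(2)·0.1417^2·0.9899^2 = -0.059042
d^2_{-1,-1}(2.8572) = +0.000403 -0.059042 = -0.058638
Phases: e^{-i·(-1)·4.0328}=-0.628473-0.777831i, e^{-i·(-1)·2.2857}=-0.655545+0.755156i ⇒ D=-0.058602-0.002070i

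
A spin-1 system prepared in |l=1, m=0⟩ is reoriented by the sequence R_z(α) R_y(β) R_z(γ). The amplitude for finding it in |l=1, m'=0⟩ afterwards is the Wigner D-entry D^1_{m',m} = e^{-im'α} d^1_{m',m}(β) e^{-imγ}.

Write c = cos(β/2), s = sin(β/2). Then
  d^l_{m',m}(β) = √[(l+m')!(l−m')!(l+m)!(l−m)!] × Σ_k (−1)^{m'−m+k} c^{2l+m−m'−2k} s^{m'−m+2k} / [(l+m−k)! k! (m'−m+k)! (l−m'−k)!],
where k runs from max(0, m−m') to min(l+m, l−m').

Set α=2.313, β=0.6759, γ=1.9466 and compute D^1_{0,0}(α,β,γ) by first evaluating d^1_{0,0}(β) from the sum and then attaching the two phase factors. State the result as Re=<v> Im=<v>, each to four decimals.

Split into d^1_{0,0}(β=0.6759) × two z-phases.
With c≡cos(β/2)=0.943436 and s≡sin(β/2)=0.331554, N=[1·1·1·1]^{1/2}=1.000000
The bounds max(0,m−m')=0 and min(l+m,l−m')=1 give 2 terms
  k=0: (−1)^0·1.0000/(1)·0.9434^2·0.3316^0 = +0.890072
  k=1: (−1)^1·1.0000/(1)·0.9434^0·0.3316^2 = -0.109928
d^1_{0,0}(0.6759) = +0.890072 -0.109928 = +0.780144
D = (+1.000000+0.000000i)·(+0.780144)·(+1.000000+0.000000i) = +0.780144+0.000000i

Re=0.7801 Im=0.0000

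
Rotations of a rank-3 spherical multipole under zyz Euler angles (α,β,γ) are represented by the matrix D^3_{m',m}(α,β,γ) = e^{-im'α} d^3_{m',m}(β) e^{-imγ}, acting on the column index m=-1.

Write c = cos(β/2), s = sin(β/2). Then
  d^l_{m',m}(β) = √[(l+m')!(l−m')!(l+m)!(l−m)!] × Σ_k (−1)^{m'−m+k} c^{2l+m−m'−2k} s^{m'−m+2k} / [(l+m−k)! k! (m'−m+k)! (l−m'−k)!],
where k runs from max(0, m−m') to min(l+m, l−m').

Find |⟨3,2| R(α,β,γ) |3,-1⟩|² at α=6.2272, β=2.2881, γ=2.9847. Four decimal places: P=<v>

Split into d^3_{2,-1}(β=2.2881) × two z-phases.
Half-angle: c=0.413911, s=0.910317. N=√(120·1·2·24)=75.894664
The bounds max(0,m−m')=0 and min(l+m,l−m')=1 give 2 terms
  k=0: (−1)^3·75.8947/(12)·0.4139^3·0.9103^3 = -0.338322
  k=1: (−1)^4·75.8947/(24)·0.4139^1·0.9103^5 = +0.818222
d^3_{2,-1}(2.2881) = -0.338322 +0.818222 = +0.479900
|D^3_{2,-1}|² = |d^3_{2,-1}(β)|² = (+0.479900)² = 0.230304 (the z-rotation phases have unit modulus)

P=0.2303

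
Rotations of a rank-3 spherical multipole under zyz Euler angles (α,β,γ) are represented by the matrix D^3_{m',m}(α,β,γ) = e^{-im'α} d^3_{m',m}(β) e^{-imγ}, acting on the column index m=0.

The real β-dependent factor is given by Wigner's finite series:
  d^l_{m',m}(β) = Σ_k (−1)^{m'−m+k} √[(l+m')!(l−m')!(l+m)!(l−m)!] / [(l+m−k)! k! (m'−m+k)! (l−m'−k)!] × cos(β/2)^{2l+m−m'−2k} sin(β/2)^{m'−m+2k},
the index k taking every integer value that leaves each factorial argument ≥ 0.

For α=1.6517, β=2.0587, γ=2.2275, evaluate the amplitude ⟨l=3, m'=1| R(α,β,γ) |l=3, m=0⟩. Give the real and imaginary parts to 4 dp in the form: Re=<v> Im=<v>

D^3_{1,0}(1.6517,2.0587,2.2275) = e^{-i·1·1.6517}·d^3_{1,0}(2.0587)·e^{-i·0·2.2275}. Compute d first:
With c≡cos(β/2)=0.515376 and s≡sin(β/2)=0.856964, N=[24·2·6·6]^{1/2}=41.569219
k: max(0,(0)−(1))=0 … min(3+(0),3−(1))=2
  k=0: (−1)^1·41.5692/(12)·0.5154^5·0.8570^1 = -0.107938
  k=1: (−1)^2·41.5692/(4)·0.5154^3·0.8570^3 = +0.895308
  k=2: (−1)^3·41.5692/(12)·0.5154^1·0.8570^5 = -0.825141
d^3_{1,0}(2.0587) = -0.107938 +0.895308 -0.825141 = -0.037771
Attach z-rotation phases: D = e^{-i(1)(1.6517)}·(-0.037771)·e^{-i(0)(2.2275)} = +0.003052+0.037647i

Re=0.0031 Im=0.0376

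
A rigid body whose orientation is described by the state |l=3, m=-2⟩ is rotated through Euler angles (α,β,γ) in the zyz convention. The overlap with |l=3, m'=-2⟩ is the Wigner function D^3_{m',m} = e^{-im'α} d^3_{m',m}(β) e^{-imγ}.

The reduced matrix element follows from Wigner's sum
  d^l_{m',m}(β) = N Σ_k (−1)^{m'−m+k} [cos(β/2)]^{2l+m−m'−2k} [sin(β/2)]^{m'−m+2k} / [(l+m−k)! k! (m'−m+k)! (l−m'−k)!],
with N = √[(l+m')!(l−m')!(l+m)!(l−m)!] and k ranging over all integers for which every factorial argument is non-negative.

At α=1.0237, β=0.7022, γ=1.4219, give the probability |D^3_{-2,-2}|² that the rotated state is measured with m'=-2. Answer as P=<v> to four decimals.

P=0.0509

Split into d^3_{-2,-2}(β=0.7022) × two z-phases.
With c≡cos(β/2)=0.938995 and s≡sin(β/2)=0.343931, N=[1·120·1·120]^{1/2}=120.000000
Admissible k: 0..1 (factorial args all ≥0)
  k=0: (−1)^0·120.0000/(120)·0.9390^6·0.3439^0 = +0.685456
  k=1: (−1)^1·120.0000/(24)·0.9390^4·0.3439^2 = -0.459796
d^3_{-2,-2}(0.7022) = +0.685456 -0.459796 = +0.225660
|D^3_{-2,-2}|² = |d^3_{-2,-2}(β)|² = (+0.225660)² = 0.050922 (the z-rotation phases have unit modulus)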